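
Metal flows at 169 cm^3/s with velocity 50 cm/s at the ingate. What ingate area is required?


Formula: A_ingate = Q / v  (continuity equation)
A = 169 cm^3/s / 50 cm/s = 3.3800 cm^2

Answer: 3.3800 cm^2


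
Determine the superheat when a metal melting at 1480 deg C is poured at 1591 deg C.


Formula: Superheat = T_pour - T_melt
Superheat = 1591 - 1480 = 111 deg C

Final answer: 111 deg C


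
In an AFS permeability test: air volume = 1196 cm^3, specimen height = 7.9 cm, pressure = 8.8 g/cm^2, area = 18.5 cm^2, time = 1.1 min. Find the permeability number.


Formula: Permeability Number P = (V * H) / (p * A * t)
Numerator: V * H = 1196 * 7.9 = 9448.4
Denominator: p * A * t = 8.8 * 18.5 * 1.1 = 179.08
P = 9448.4 / 179.08 = 52.7608


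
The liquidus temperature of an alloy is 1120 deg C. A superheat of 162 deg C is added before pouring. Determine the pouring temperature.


Formula: T_pour = T_melt + Superheat
T_pour = 1120 + 162 = 1282 deg C

Final answer: 1282 deg C


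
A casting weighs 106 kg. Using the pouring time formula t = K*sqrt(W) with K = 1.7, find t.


Formula: t = K * sqrt(W)
sqrt(W) = sqrt(106) = 10.29563
t = 1.7 * 10.29563 = 17.5026 s

Answer: 17.5026 s


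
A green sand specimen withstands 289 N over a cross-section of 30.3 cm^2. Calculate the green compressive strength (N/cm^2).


Formula: Compressive Strength = Force / Area
Strength = 289 N / 30.3 cm^2 = 9.5380 N/cm^2

9.5380 N/cm^2


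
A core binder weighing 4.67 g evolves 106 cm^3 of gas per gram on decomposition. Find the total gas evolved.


Formula: V_gas = W_binder * gas_evolution_rate
V = 4.67 g * 106 cm^3/g = 495.0200 cm^3

Final answer: 495.0200 cm^3


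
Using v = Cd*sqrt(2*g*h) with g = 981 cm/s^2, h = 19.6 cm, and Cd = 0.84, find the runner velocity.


Formula: v = Cd * sqrt(2 * g * h)  (Torricelli with discharge coefficient)
2*g*h = 2 * 981 * 19.6 = 38455.2 cm^2/s^2
sqrt(38455.2) = 196.09997 cm/s
v = 0.84 * 196.09997 = 164.7240 cm/s

Final answer: 164.7240 cm/s


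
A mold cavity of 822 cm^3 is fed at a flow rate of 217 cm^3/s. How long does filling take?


Formula: t_fill = V_mold / Q_flow
t = 822 cm^3 / 217 cm^3/s = 3.7880 s

Final answer: 3.7880 s


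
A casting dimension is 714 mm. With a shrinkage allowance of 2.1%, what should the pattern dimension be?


Formula: L_pattern = L_casting * (1 + shrinkage_rate/100)
Shrinkage factor = 1 + 2.1/100 = 1.021
L_pattern = 714 mm * 1.021 = 728.9940 mm

728.9940 mm


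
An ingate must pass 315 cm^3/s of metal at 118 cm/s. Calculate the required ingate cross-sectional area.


Formula: A_ingate = Q / v  (continuity equation)
A = 315 cm^3/s / 118 cm/s = 2.6695 cm^2

Answer: 2.6695 cm^2


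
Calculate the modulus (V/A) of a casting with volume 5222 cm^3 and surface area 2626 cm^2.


Formula: Casting Modulus M = V / A
M = 5222 cm^3 / 2626 cm^2 = 1.9886 cm

Answer: 1.9886 cm


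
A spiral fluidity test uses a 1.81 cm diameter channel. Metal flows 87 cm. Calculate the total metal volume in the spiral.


Formula: V = pi * (d/2)^2 * L  (cylinder volume)
Radius = 1.81/2 = 0.905 cm
V = pi * 0.905^2 * 87 = 223.8547 cm^3

Final answer: 223.8547 cm^3


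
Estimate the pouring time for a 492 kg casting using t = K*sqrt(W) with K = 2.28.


Formula: t = K * sqrt(W)
sqrt(W) = sqrt(492) = 22.18107
t = 2.28 * 22.18107 = 50.5728 s


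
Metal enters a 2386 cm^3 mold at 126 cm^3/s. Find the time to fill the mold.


Formula: t_fill = V_mold / Q_flow
t = 2386 cm^3 / 126 cm^3/s = 18.9365 s

Answer: 18.9365 s


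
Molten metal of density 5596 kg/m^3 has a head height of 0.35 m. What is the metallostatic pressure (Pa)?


Formula: P = rho * g * h
rho * g = 5596 * 9.81 = 54896.76 N/m^3
P = 54896.76 * 0.35 = 19213.8660 Pa

Answer: 19213.8660 Pa


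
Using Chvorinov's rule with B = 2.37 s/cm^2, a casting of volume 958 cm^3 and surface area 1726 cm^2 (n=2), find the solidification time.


Formula: t_s = B * (V/A)^n  (Chvorinov's rule, n=2)
Modulus M = V/A = 958/1726 = 0.555041 cm
M^2 = 0.555041^2 = 0.308071 cm^2
t_s = 2.37 * 0.308071 = 0.7301 s

Answer: 0.7301 s


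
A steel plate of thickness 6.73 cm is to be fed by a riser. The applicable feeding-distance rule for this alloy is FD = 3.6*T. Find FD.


Formula: FD = 3.6 * T  (riser feeding-distance rule)
FD = 3.6 * 6.73 cm = 24.2280 cm

Final answer: 24.2280 cm


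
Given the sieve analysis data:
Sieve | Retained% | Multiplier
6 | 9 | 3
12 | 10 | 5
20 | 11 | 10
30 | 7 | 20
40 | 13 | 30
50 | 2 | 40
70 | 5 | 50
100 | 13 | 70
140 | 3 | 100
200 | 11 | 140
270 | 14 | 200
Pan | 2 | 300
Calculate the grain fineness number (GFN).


Formula: GFN = sum(pct * multiplier) / sum(pct)
sum(pct * multiplier) = 7197
sum(pct) = 100
GFN = 7197 / 100 = 71.97

Answer: 71.97


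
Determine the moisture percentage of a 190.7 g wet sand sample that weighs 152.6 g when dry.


Formula: MC = (W_wet - W_dry) / W_wet * 100
Water mass = 190.7 - 152.6 = 38.1 g
MC = 38.1 / 190.7 * 100 = 19.9790%

Final answer: 19.9790%


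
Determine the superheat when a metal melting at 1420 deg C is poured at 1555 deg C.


Formula: Superheat = T_pour - T_melt
Superheat = 1555 - 1420 = 135 deg C


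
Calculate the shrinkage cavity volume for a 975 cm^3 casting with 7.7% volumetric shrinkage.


Formula: V_shrink = V_casting * shrinkage_pct / 100
V_shrink = 975 cm^3 * 7.7 / 100 = 75.0750 cm^3


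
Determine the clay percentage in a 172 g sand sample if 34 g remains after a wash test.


Formula: Clay% = (W_total - W_washed) / W_total * 100
Clay mass = 172 - 34 = 138 g
Clay% = 138 / 172 * 100 = 80.2326%

Final answer: 80.2326%


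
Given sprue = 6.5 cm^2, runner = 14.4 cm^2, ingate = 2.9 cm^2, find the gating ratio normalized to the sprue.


Sprue:Runner:Ingate = 1 : 14.4/6.5 : 2.9/6.5 = 1:2.22:0.45

Final answer: 1:2.22:0.45


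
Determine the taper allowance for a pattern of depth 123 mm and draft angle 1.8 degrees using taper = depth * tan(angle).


Formula: taper = depth * tan(draft_angle)
tan(1.8 deg) = 0.0314263
taper = 123 mm * 0.0314263 = 3.8654 mm

Answer: 3.8654 mm


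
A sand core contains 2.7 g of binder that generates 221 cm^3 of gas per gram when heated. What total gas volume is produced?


Formula: V_gas = W_binder * gas_evolution_rate
V = 2.7 g * 221 cm^3/g = 596.7000 cm^3

Answer: 596.7000 cm^3


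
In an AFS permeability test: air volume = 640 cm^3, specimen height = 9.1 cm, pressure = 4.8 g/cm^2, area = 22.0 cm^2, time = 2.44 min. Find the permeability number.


Formula: Permeability Number P = (V * H) / (p * A * t)
Numerator: V * H = 640 * 9.1 = 5824.0
Denominator: p * A * t = 4.8 * 22.0 * 2.44 = 257.664
P = 5824.0 / 257.664 = 22.6031

Answer: 22.6031


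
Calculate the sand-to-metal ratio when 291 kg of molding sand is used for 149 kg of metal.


Formula: Sand-to-Metal Ratio = W_sand / W_metal
Ratio = 291 kg / 149 kg = 1.9530

Final answer: 1.9530


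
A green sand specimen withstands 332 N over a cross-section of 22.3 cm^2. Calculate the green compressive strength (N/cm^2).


Formula: Compressive Strength = Force / Area
Strength = 332 N / 22.3 cm^2 = 14.8879 N/cm^2

14.8879 N/cm^2


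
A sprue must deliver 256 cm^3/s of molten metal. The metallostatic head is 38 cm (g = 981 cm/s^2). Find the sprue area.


Formula: v = sqrt(2*g*h), A = Q/v
Velocity: v = sqrt(2 * 981 * 38) = sqrt(74556) = 273.0494 cm/s
Sprue area: A = Q / v = 256 / 273.0494 = 0.9376 cm^2


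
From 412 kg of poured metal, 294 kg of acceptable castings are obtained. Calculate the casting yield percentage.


Formula: Casting Yield = (W_good / W_total) * 100
Yield = (294 kg / 412 kg) * 100 = 71.3592%

Answer: 71.3592%


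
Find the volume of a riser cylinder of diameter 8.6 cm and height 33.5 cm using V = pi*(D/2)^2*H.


Formula: V = pi * (D/2)^2 * H  (cylinder volume)
Radius = D/2 = 8.6/2 = 4.3 cm
V = pi * 4.3^2 * 33.5 = 1945.9496 cm^3

1945.9496 cm^3


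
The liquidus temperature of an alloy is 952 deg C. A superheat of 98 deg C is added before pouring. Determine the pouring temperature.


Formula: T_pour = T_melt + Superheat
T_pour = 952 + 98 = 1050 deg C

Final answer: 1050 deg C


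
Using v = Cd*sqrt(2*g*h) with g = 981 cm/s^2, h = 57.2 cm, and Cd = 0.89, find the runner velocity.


Formula: v = Cd * sqrt(2 * g * h)  (Torricelli with discharge coefficient)
2*g*h = 2 * 981 * 57.2 = 112226.4 cm^2/s^2
sqrt(112226.4) = 335.00209 cm/s
v = 0.89 * 335.00209 = 298.1519 cm/s

298.1519 cm/s


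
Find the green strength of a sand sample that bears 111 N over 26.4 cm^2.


Formula: Compressive Strength = Force / Area
Strength = 111 N / 26.4 cm^2 = 4.2045 N/cm^2

Answer: 4.2045 N/cm^2


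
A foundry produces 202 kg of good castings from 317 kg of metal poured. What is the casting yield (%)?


Formula: Casting Yield = (W_good / W_total) * 100
Yield = (202 kg / 317 kg) * 100 = 63.7224%

63.7224%


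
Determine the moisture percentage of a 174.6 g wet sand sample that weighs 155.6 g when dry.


Formula: MC = (W_wet - W_dry) / W_wet * 100
Water mass = 174.6 - 155.6 = 19.0 g
MC = 19.0 / 174.6 * 100 = 10.8820%

10.8820%


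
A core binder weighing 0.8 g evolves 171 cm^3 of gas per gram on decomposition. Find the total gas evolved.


Formula: V_gas = W_binder * gas_evolution_rate
V = 0.8 g * 171 cm^3/g = 136.8000 cm^3

Answer: 136.8000 cm^3


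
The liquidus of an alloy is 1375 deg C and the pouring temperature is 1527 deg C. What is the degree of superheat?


Formula: Superheat = T_pour - T_melt
Superheat = 1527 - 1375 = 152 deg C

Answer: 152 deg C


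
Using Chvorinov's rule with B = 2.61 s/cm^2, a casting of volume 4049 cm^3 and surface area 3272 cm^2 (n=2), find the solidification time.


Formula: t_s = B * (V/A)^n  (Chvorinov's rule, n=2)
Modulus M = V/A = 4049/3272 = 1.237469 cm
M^2 = 1.237469^2 = 1.531330 cm^2
t_s = 2.61 * 1.531330 = 3.9968 s

3.9968 s


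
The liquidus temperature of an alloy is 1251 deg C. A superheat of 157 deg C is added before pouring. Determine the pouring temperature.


Formula: T_pour = T_melt + Superheat
T_pour = 1251 + 157 = 1408 deg C

1408 deg C


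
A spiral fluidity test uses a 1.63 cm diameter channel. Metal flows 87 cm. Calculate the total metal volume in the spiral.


Formula: V = pi * (d/2)^2 * L  (cylinder volume)
Radius = 1.63/2 = 0.815 cm
V = pi * 0.815^2 * 87 = 181.5450 cm^3

Final answer: 181.5450 cm^3


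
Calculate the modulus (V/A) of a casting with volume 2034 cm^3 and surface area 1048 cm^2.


Formula: Casting Modulus M = V / A
M = 2034 cm^3 / 1048 cm^2 = 1.9408 cm

1.9408 cm


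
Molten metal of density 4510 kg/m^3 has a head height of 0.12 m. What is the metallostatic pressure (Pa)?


Formula: P = rho * g * h
rho * g = 4510 * 9.81 = 44243.1 N/m^3
P = 44243.1 * 0.12 = 5309.1720 Pa

5309.1720 Pa


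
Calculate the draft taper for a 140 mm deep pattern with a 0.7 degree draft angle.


Formula: taper = depth * tan(draft_angle)
tan(0.7 deg) = 0.0122179
taper = 140 mm * 0.0122179 = 1.7105 mm

1.7105 mm


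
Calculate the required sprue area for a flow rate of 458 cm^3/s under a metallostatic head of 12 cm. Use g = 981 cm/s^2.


Formula: v = sqrt(2*g*h), A = Q/v
Velocity: v = sqrt(2 * 981 * 12) = sqrt(23544) = 153.4405 cm/s
Sprue area: A = Q / v = 458 / 153.4405 = 2.9849 cm^2


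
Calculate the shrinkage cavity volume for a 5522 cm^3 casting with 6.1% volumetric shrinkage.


Formula: V_shrink = V_casting * shrinkage_pct / 100
V_shrink = 5522 cm^3 * 6.1 / 100 = 336.8420 cm^3

Final answer: 336.8420 cm^3


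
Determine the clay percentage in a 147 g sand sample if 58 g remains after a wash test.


Formula: Clay% = (W_total - W_washed) / W_total * 100
Clay mass = 147 - 58 = 89 g
Clay% = 89 / 147 * 100 = 60.5442%


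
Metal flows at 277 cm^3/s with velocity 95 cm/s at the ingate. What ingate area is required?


Formula: A_ingate = Q / v  (continuity equation)
A = 277 cm^3/s / 95 cm/s = 2.9158 cm^2


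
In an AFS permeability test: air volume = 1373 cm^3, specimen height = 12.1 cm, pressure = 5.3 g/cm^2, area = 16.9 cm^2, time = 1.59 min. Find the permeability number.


Formula: Permeability Number P = (V * H) / (p * A * t)
Numerator: V * H = 1373 * 12.1 = 16613.3
Denominator: p * A * t = 5.3 * 16.9 * 1.59 = 142.4163
P = 16613.3 / 142.4163 = 116.6531

116.6531


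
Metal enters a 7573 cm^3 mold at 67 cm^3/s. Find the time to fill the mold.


Formula: t_fill = V_mold / Q_flow
t = 7573 cm^3 / 67 cm^3/s = 113.0299 s

Answer: 113.0299 s


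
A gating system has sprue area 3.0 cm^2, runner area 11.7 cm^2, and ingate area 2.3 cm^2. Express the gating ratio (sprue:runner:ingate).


Sprue:Runner:Ingate = 1 : 11.7/3.0 : 2.3/3.0 = 1:3.90:0.77

1:3.90:0.77


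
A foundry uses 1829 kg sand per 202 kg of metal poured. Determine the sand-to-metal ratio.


Formula: Sand-to-Metal Ratio = W_sand / W_metal
Ratio = 1829 kg / 202 kg = 9.0545

Answer: 9.0545


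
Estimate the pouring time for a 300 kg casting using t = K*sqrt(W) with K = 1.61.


Formula: t = K * sqrt(W)
sqrt(W) = sqrt(300) = 17.32051
t = 1.61 * 17.32051 = 27.8860 s


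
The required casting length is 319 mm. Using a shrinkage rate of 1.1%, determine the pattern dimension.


Formula: L_pattern = L_casting * (1 + shrinkage_rate/100)
Shrinkage factor = 1 + 1.1/100 = 1.011
L_pattern = 319 mm * 1.011 = 322.5090 mm

Answer: 322.5090 mm


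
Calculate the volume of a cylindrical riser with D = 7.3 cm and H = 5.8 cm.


Formula: V = pi * (D/2)^2 * H  (cylinder volume)
Radius = D/2 = 7.3/2 = 3.65 cm
V = pi * 3.65^2 * 5.8 = 242.7524 cm^3


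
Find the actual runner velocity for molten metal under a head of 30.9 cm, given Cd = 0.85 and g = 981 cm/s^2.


Formula: v = Cd * sqrt(2 * g * h)  (Torricelli with discharge coefficient)
2*g*h = 2 * 981 * 30.9 = 60625.8 cm^2/s^2
sqrt(60625.8) = 246.22307 cm/s
v = 0.85 * 246.22307 = 209.2896 cm/s

Answer: 209.2896 cm/s


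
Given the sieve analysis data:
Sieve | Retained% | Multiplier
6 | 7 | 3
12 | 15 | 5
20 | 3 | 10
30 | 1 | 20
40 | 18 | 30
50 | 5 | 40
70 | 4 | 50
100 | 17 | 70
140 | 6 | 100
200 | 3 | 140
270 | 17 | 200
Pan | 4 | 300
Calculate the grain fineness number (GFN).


Formula: GFN = sum(pct * multiplier) / sum(pct)
sum(pct * multiplier) = 7896
sum(pct) = 100
GFN = 7896 / 100 = 78.96

78.96


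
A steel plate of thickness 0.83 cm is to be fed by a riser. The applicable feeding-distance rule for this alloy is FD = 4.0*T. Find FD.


Formula: FD = 4.0 * T  (riser feeding-distance rule)
FD = 4.0 * 0.83 cm = 3.3200 cm


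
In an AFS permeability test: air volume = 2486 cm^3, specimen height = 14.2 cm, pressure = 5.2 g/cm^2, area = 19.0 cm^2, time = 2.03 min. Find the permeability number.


Formula: Permeability Number P = (V * H) / (p * A * t)
Numerator: V * H = 2486 * 14.2 = 35301.2
Denominator: p * A * t = 5.2 * 19.0 * 2.03 = 200.564
P = 35301.2 / 200.564 = 176.0097

176.0097


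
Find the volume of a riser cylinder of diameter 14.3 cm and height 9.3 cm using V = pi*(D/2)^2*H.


Formula: V = pi * (D/2)^2 * H  (cylinder volume)
Radius = D/2 = 14.3/2 = 7.15 cm
V = pi * 7.15^2 * 9.3 = 1493.6365 cm^3

1493.6365 cm^3


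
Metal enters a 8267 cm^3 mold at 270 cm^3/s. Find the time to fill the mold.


Formula: t_fill = V_mold / Q_flow
t = 8267 cm^3 / 270 cm^3/s = 30.6185 s


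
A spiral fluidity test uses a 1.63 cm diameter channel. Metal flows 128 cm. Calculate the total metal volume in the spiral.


Formula: V = pi * (d/2)^2 * L  (cylinder volume)
Radius = 1.63/2 = 0.815 cm
V = pi * 0.815^2 * 128 = 267.1007 cm^3


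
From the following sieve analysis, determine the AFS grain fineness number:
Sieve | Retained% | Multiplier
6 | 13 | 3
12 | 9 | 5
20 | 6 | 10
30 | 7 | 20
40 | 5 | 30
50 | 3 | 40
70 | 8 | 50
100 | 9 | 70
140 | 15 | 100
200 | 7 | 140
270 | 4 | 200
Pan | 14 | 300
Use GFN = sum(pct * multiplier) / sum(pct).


Formula: GFN = sum(pct * multiplier) / sum(pct)
sum(pct * multiplier) = 9064
sum(pct) = 100
GFN = 9064 / 100 = 90.64

90.64


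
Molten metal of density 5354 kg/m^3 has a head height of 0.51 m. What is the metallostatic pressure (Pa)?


Formula: P = rho * g * h
rho * g = 5354 * 9.81 = 52522.74 N/m^3
P = 52522.74 * 0.51 = 26786.5974 Pa

Final answer: 26786.5974 Pa


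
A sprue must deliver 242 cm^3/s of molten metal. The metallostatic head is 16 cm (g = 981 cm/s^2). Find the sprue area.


Formula: v = sqrt(2*g*h), A = Q/v
Velocity: v = sqrt(2 * 981 * 16) = sqrt(31392) = 177.1779 cm/s
Sprue area: A = Q / v = 242 / 177.1779 = 1.3659 cm^2

Answer: 1.3659 cm^2


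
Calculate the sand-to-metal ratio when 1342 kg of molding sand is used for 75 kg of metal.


Formula: Sand-to-Metal Ratio = W_sand / W_metal
Ratio = 1342 kg / 75 kg = 17.8933

Answer: 17.8933


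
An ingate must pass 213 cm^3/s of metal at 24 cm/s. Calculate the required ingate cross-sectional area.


Formula: A_ingate = Q / v  (continuity equation)
A = 213 cm^3/s / 24 cm/s = 8.8750 cm^2

Final answer: 8.8750 cm^2


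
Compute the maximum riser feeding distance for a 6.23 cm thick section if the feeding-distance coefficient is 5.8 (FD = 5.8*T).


Formula: FD = 5.8 * T  (riser feeding-distance rule)
FD = 5.8 * 6.23 cm = 36.1340 cm

Answer: 36.1340 cm


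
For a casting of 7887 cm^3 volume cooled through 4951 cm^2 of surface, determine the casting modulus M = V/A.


Formula: Casting Modulus M = V / A
M = 7887 cm^3 / 4951 cm^2 = 1.5930 cm

Final answer: 1.5930 cm


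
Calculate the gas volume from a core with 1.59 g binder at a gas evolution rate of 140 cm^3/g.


Formula: V_gas = W_binder * gas_evolution_rate
V = 1.59 g * 140 cm^3/g = 222.6000 cm^3

222.6000 cm^3


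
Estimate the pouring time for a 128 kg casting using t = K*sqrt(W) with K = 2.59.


Formula: t = K * sqrt(W)
sqrt(W) = sqrt(128) = 11.31371
t = 2.59 * 11.31371 = 29.3025 s

Answer: 29.3025 s


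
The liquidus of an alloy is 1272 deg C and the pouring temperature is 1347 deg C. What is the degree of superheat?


Formula: Superheat = T_pour - T_melt
Superheat = 1347 - 1272 = 75 deg C

75 deg C


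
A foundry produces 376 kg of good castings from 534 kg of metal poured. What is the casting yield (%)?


Formula: Casting Yield = (W_good / W_total) * 100
Yield = (376 kg / 534 kg) * 100 = 70.4120%

Answer: 70.4120%


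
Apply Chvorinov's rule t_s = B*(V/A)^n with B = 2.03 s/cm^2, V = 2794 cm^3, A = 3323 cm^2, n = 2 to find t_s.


Formula: t_s = B * (V/A)^n  (Chvorinov's rule, n=2)
Modulus M = V/A = 2794/3323 = 0.840807 cm
M^2 = 0.840807^2 = 0.706956 cm^2
t_s = 2.03 * 0.706956 = 1.4351 s


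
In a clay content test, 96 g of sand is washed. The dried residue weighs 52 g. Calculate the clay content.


Formula: Clay% = (W_total - W_washed) / W_total * 100
Clay mass = 96 - 52 = 44 g
Clay% = 44 / 96 * 100 = 45.8333%


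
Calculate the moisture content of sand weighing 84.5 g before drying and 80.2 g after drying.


Formula: MC = (W_wet - W_dry) / W_wet * 100
Water mass = 84.5 - 80.2 = 4.3 g
MC = 4.3 / 84.5 * 100 = 5.0888%

Answer: 5.0888%


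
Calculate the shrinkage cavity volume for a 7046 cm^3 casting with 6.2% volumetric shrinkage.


Formula: V_shrink = V_casting * shrinkage_pct / 100
V_shrink = 7046 cm^3 * 6.2 / 100 = 436.8520 cm^3

436.8520 cm^3


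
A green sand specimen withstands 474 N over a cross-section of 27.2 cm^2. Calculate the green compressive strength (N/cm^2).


Formula: Compressive Strength = Force / Area
Strength = 474 N / 27.2 cm^2 = 17.4265 N/cm^2


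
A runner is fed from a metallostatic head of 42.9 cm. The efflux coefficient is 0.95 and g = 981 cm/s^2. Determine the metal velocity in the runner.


Formula: v = Cd * sqrt(2 * g * h)  (Torricelli with discharge coefficient)
2*g*h = 2 * 981 * 42.9 = 84169.8 cm^2/s^2
sqrt(84169.8) = 290.12032 cm/s
v = 0.95 * 290.12032 = 275.6143 cm/s

275.6143 cm/s


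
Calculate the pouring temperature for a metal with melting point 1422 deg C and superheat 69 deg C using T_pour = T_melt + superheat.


Formula: T_pour = T_melt + Superheat
T_pour = 1422 + 69 = 1491 deg C

1491 deg C


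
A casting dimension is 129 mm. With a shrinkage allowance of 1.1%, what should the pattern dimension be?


Formula: L_pattern = L_casting * (1 + shrinkage_rate/100)
Shrinkage factor = 1 + 1.1/100 = 1.011
L_pattern = 129 mm * 1.011 = 130.4190 mm

130.4190 mm


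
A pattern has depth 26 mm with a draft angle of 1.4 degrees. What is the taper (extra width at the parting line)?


Formula: taper = depth * tan(draft_angle)
tan(1.4 deg) = 0.0244395
taper = 26 mm * 0.0244395 = 0.6354 mm

0.6354 mm


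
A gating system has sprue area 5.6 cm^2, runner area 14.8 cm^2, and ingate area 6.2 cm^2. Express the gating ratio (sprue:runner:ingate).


Sprue:Runner:Ingate = 1 : 14.8/5.6 : 6.2/5.6 = 1:2.64:1.11

Answer: 1:2.64:1.11


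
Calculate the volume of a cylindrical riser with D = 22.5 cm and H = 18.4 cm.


Formula: V = pi * (D/2)^2 * H  (cylinder volume)
Radius = D/2 = 22.5/2 = 11.25 cm
V = pi * 11.25^2 * 18.4 = 7315.9839 cm^3

7315.9839 cm^3


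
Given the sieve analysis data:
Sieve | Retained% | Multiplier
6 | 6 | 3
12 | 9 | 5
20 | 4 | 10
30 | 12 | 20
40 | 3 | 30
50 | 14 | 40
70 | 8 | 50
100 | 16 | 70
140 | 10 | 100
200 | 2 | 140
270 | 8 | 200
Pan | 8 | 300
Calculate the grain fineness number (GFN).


Formula: GFN = sum(pct * multiplier) / sum(pct)
sum(pct * multiplier) = 7793
sum(pct) = 100
GFN = 7793 / 100 = 77.93


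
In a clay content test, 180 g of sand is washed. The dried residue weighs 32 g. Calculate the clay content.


Formula: Clay% = (W_total - W_washed) / W_total * 100
Clay mass = 180 - 32 = 148 g
Clay% = 148 / 180 * 100 = 82.2222%

82.2222%


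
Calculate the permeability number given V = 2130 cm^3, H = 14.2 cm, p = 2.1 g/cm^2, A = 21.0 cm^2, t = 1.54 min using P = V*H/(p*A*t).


Formula: Permeability Number P = (V * H) / (p * A * t)
Numerator: V * H = 2130 * 14.2 = 30246.0
Denominator: p * A * t = 2.1 * 21.0 * 1.54 = 67.914
P = 30246.0 / 67.914 = 445.3574

Answer: 445.3574


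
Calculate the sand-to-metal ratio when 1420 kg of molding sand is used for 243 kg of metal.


Formula: Sand-to-Metal Ratio = W_sand / W_metal
Ratio = 1420 kg / 243 kg = 5.8436

Answer: 5.8436


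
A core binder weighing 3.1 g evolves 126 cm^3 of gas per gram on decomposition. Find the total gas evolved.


Formula: V_gas = W_binder * gas_evolution_rate
V = 3.1 g * 126 cm^3/g = 390.6000 cm^3

390.6000 cm^3


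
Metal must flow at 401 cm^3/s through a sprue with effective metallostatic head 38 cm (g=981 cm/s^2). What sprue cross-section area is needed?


Formula: v = sqrt(2*g*h), A = Q/v
Velocity: v = sqrt(2 * 981 * 38) = sqrt(74556) = 273.0494 cm/s
Sprue area: A = Q / v = 401 / 273.0494 = 1.4686 cm^2

1.4686 cm^2


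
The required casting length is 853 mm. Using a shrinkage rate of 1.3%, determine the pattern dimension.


Formula: L_pattern = L_casting * (1 + shrinkage_rate/100)
Shrinkage factor = 1 + 1.3/100 = 1.013
L_pattern = 853 mm * 1.013 = 864.0890 mm

864.0890 mm


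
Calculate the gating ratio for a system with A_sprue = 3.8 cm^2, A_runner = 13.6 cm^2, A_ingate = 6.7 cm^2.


Sprue:Runner:Ingate = 1 : 13.6/3.8 : 6.7/3.8 = 1:3.58:1.76

Answer: 1:3.58:1.76


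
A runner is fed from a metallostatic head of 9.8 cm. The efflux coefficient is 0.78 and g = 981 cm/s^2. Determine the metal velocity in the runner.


Formula: v = Cd * sqrt(2 * g * h)  (Torricelli with discharge coefficient)
2*g*h = 2 * 981 * 9.8 = 19227.6 cm^2/s^2
sqrt(19227.6) = 138.66362 cm/s
v = 0.78 * 138.66362 = 108.1576 cm/s

108.1576 cm/s


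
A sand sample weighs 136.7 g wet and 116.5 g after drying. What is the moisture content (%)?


Formula: MC = (W_wet - W_dry) / W_wet * 100
Water mass = 136.7 - 116.5 = 20.2 g
MC = 20.2 / 136.7 * 100 = 14.7769%

Final answer: 14.7769%


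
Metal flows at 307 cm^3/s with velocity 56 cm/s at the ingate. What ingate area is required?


Formula: A_ingate = Q / v  (continuity equation)
A = 307 cm^3/s / 56 cm/s = 5.4821 cm^2

5.4821 cm^2


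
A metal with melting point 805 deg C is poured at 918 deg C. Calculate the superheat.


Formula: Superheat = T_pour - T_melt
Superheat = 918 - 805 = 113 deg C

113 deg C


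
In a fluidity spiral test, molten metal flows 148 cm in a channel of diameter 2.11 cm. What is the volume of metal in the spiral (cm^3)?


Formula: V = pi * (d/2)^2 * L  (cylinder volume)
Radius = 2.11/2 = 1.055 cm
V = pi * 1.055^2 * 148 = 517.5073 cm^3

Final answer: 517.5073 cm^3


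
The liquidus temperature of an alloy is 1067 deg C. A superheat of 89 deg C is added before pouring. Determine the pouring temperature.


Formula: T_pour = T_melt + Superheat
T_pour = 1067 + 89 = 1156 deg C

Answer: 1156 deg C


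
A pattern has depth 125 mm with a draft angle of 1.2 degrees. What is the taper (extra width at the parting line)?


Formula: taper = depth * tan(draft_angle)
tan(1.2 deg) = 0.0209470
taper = 125 mm * 0.0209470 = 2.6184 mm


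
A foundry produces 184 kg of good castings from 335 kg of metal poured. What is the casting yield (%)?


Formula: Casting Yield = (W_good / W_total) * 100
Yield = (184 kg / 335 kg) * 100 = 54.9254%

Answer: 54.9254%


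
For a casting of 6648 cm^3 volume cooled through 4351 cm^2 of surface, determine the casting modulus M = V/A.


Formula: Casting Modulus M = V / A
M = 6648 cm^3 / 4351 cm^2 = 1.5279 cm

Answer: 1.5279 cm


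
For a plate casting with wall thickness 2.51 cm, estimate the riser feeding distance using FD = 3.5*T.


Formula: FD = 3.5 * T  (riser feeding-distance rule)
FD = 3.5 * 2.51 cm = 8.7850 cm

Answer: 8.7850 cm


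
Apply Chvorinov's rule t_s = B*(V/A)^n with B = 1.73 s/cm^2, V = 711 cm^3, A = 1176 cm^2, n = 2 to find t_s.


Formula: t_s = B * (V/A)^n  (Chvorinov's rule, n=2)
Modulus M = V/A = 711/1176 = 0.604592 cm
M^2 = 0.604592^2 = 0.365531 cm^2
t_s = 1.73 * 0.365531 = 0.6324 s

Answer: 0.6324 s


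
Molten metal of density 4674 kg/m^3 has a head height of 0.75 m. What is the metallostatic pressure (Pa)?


Formula: P = rho * g * h
rho * g = 4674 * 9.81 = 45851.94 N/m^3
P = 45851.94 * 0.75 = 34388.9550 Pa

Answer: 34388.9550 Pa


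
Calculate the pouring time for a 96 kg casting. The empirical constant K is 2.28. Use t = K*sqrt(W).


Formula: t = K * sqrt(W)
sqrt(W) = sqrt(96) = 9.79796
t = 2.28 * 9.79796 = 22.3393 s


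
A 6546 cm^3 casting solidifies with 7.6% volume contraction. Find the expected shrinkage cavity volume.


Formula: V_shrink = V_casting * shrinkage_pct / 100
V_shrink = 6546 cm^3 * 7.6 / 100 = 497.4960 cm^3

Answer: 497.4960 cm^3


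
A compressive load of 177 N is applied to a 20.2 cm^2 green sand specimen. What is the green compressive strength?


Formula: Compressive Strength = Force / Area
Strength = 177 N / 20.2 cm^2 = 8.7624 N/cm^2

Final answer: 8.7624 N/cm^2


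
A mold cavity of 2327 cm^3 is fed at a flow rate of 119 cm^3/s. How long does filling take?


Formula: t_fill = V_mold / Q_flow
t = 2327 cm^3 / 119 cm^3/s = 19.5546 s


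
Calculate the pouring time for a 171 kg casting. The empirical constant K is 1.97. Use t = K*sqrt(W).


Formula: t = K * sqrt(W)
sqrt(W) = sqrt(171) = 13.07670
t = 1.97 * 13.07670 = 25.7611 s

25.7611 s


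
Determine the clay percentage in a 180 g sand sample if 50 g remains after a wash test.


Formula: Clay% = (W_total - W_washed) / W_total * 100
Clay mass = 180 - 50 = 130 g
Clay% = 130 / 180 * 100 = 72.2222%

Answer: 72.2222%


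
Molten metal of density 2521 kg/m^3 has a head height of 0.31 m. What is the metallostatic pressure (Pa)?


Formula: P = rho * g * h
rho * g = 2521 * 9.81 = 24731.01 N/m^3
P = 24731.01 * 0.31 = 7666.6131 Pa

Answer: 7666.6131 Pa


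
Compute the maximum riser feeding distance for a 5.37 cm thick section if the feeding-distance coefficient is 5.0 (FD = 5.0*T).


Formula: FD = 5.0 * T  (riser feeding-distance rule)
FD = 5.0 * 5.37 cm = 26.8500 cm

Answer: 26.8500 cm


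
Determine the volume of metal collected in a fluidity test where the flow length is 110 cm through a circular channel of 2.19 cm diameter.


Formula: V = pi * (d/2)^2 * L  (cylinder volume)
Radius = 2.19/2 = 1.095 cm
V = pi * 1.095^2 * 110 = 414.3533 cm^3

414.3533 cm^3


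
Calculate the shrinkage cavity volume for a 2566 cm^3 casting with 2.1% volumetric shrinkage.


Formula: V_shrink = V_casting * shrinkage_pct / 100
V_shrink = 2566 cm^3 * 2.1 / 100 = 53.8860 cm^3

53.8860 cm^3


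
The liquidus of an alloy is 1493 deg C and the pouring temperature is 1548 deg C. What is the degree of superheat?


Formula: Superheat = T_pour - T_melt
Superheat = 1548 - 1493 = 55 deg C

Answer: 55 deg C


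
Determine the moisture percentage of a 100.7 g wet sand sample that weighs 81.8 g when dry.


Formula: MC = (W_wet - W_dry) / W_wet * 100
Water mass = 100.7 - 81.8 = 18.9 g
MC = 18.9 / 100.7 * 100 = 18.7686%

Answer: 18.7686%


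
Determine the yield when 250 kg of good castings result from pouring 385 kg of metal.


Formula: Casting Yield = (W_good / W_total) * 100
Yield = (250 kg / 385 kg) * 100 = 64.9351%


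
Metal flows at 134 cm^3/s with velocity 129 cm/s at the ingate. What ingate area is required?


Formula: A_ingate = Q / v  (continuity equation)
A = 134 cm^3/s / 129 cm/s = 1.0388 cm^2

1.0388 cm^2


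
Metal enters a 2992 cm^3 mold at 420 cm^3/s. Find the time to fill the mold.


Formula: t_fill = V_mold / Q_flow
t = 2992 cm^3 / 420 cm^3/s = 7.1238 s

Final answer: 7.1238 s


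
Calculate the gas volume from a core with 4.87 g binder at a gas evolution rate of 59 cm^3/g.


Formula: V_gas = W_binder * gas_evolution_rate
V = 4.87 g * 59 cm^3/g = 287.3300 cm^3

Final answer: 287.3300 cm^3


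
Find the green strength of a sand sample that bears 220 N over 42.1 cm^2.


Formula: Compressive Strength = Force / Area
Strength = 220 N / 42.1 cm^2 = 5.2257 N/cm^2

Final answer: 5.2257 N/cm^2


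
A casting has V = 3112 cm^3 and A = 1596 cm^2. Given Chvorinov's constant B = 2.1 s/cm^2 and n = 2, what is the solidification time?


Formula: t_s = B * (V/A)^n  (Chvorinov's rule, n=2)
Modulus M = V/A = 3112/1596 = 1.949875 cm
M^2 = 1.949875^2 = 3.802013 cm^2
t_s = 2.1 * 3.802013 = 7.9842 s

Answer: 7.9842 s


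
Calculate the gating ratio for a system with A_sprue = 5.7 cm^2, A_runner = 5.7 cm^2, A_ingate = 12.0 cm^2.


Sprue:Runner:Ingate = 1 : 5.7/5.7 : 12.0/5.7 = 1:1.00:2.11


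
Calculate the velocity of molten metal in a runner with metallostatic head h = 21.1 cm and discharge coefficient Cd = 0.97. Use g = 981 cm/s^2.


Formula: v = Cd * sqrt(2 * g * h)  (Torricelli with discharge coefficient)
2*g*h = 2 * 981 * 21.1 = 41398.2 cm^2/s^2
sqrt(41398.2) = 203.46548 cm/s
v = 0.97 * 203.46548 = 197.3615 cm/s

197.3615 cm/s


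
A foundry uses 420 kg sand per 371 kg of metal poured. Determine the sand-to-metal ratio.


Formula: Sand-to-Metal Ratio = W_sand / W_metal
Ratio = 420 kg / 371 kg = 1.1321

Answer: 1.1321


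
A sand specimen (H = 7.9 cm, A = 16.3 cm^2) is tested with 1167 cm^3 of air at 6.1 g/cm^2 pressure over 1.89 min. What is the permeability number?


Formula: Permeability Number P = (V * H) / (p * A * t)
Numerator: V * H = 1167 * 7.9 = 9219.3
Denominator: p * A * t = 6.1 * 16.3 * 1.89 = 187.9227
P = 9219.3 / 187.9227 = 49.0590

Final answer: 49.0590


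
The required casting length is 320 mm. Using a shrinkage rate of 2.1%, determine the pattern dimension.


Formula: L_pattern = L_casting * (1 + shrinkage_rate/100)
Shrinkage factor = 1 + 2.1/100 = 1.021
L_pattern = 320 mm * 1.021 = 326.7200 mm

Answer: 326.7200 mm


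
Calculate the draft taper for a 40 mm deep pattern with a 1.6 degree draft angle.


Formula: taper = depth * tan(draft_angle)
tan(1.6 deg) = 0.0279325
taper = 40 mm * 0.0279325 = 1.1173 mm

Answer: 1.1173 mm


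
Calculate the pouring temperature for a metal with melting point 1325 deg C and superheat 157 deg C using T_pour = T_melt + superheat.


Formula: T_pour = T_melt + Superheat
T_pour = 1325 + 157 = 1482 deg C


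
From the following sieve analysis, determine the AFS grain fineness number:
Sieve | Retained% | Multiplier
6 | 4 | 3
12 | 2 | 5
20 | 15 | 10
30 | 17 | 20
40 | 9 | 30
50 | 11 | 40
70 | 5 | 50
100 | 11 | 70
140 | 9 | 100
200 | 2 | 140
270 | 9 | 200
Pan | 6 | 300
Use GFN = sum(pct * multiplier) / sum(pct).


Formula: GFN = sum(pct * multiplier) / sum(pct)
sum(pct * multiplier) = 7022
sum(pct) = 100
GFN = 7022 / 100 = 70.22

70.22


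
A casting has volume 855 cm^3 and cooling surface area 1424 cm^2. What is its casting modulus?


Formula: Casting Modulus M = V / A
M = 855 cm^3 / 1424 cm^2 = 0.6004 cm

Final answer: 0.6004 cm


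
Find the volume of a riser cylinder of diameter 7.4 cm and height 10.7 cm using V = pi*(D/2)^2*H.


Formula: V = pi * (D/2)^2 * H  (cylinder volume)
Radius = D/2 = 7.4/2 = 3.7 cm
V = pi * 3.7^2 * 10.7 = 460.1899 cm^3

Final answer: 460.1899 cm^3


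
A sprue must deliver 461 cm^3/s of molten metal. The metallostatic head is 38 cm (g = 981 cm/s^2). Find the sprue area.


Formula: v = sqrt(2*g*h), A = Q/v
Velocity: v = sqrt(2 * 981 * 38) = sqrt(74556) = 273.0494 cm/s
Sprue area: A = Q / v = 461 / 273.0494 = 1.6883 cm^2

Answer: 1.6883 cm^2


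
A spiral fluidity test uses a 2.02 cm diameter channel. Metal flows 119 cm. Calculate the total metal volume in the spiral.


Formula: V = pi * (d/2)^2 * L  (cylinder volume)
Radius = 2.02/2 = 1.01 cm
V = pi * 1.01^2 * 119 = 381.3639 cm^3

Final answer: 381.3639 cm^3


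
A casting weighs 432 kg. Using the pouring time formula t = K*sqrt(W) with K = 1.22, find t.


Formula: t = K * sqrt(W)
sqrt(W) = sqrt(432) = 20.78461
t = 1.22 * 20.78461 = 25.3572 s

Answer: 25.3572 s


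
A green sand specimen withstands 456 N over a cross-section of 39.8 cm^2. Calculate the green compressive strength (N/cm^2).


Formula: Compressive Strength = Force / Area
Strength = 456 N / 39.8 cm^2 = 11.4573 N/cm^2

11.4573 N/cm^2


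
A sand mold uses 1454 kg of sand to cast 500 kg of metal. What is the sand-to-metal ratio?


Formula: Sand-to-Metal Ratio = W_sand / W_metal
Ratio = 1454 kg / 500 kg = 2.9080

2.9080


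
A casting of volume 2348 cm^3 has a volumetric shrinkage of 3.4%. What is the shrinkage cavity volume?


Formula: V_shrink = V_casting * shrinkage_pct / 100
V_shrink = 2348 cm^3 * 3.4 / 100 = 79.8320 cm^3

Answer: 79.8320 cm^3


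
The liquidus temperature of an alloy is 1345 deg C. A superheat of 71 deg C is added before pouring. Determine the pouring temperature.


Formula: T_pour = T_melt + Superheat
T_pour = 1345 + 71 = 1416 deg C


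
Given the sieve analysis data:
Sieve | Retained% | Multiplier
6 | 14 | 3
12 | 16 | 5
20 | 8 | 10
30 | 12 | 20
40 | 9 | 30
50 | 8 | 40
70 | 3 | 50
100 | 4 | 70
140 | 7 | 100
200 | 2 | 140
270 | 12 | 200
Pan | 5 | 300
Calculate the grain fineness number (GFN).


Formula: GFN = sum(pct * multiplier) / sum(pct)
sum(pct * multiplier) = 6342
sum(pct) = 100
GFN = 6342 / 100 = 63.42

63.42


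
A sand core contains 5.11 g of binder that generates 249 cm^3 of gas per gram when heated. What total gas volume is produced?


Formula: V_gas = W_binder * gas_evolution_rate
V = 5.11 g * 249 cm^3/g = 1272.3900 cm^3

1272.3900 cm^3


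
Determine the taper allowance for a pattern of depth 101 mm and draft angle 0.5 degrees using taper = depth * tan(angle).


Formula: taper = depth * tan(draft_angle)
tan(0.5 deg) = 0.0087269
taper = 101 mm * 0.0087269 = 0.8814 mm

0.8814 mm


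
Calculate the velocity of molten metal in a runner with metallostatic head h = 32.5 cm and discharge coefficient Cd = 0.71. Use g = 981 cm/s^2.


Formula: v = Cd * sqrt(2 * g * h)  (Torricelli with discharge coefficient)
2*g*h = 2 * 981 * 32.5 = 63765.0 cm^2/s^2
sqrt(63765.0) = 252.51733 cm/s
v = 0.71 * 252.51733 = 179.2873 cm/s

Final answer: 179.2873 cm/s


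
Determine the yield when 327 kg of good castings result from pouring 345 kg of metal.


Formula: Casting Yield = (W_good / W_total) * 100
Yield = (327 kg / 345 kg) * 100 = 94.7826%

Final answer: 94.7826%


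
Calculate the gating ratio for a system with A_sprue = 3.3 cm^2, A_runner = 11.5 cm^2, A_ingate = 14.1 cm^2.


Sprue:Runner:Ingate = 1 : 11.5/3.3 : 14.1/3.3 = 1:3.48:4.27

Final answer: 1:3.48:4.27


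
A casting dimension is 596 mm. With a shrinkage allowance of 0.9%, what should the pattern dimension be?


Formula: L_pattern = L_casting * (1 + shrinkage_rate/100)
Shrinkage factor = 1 + 0.9/100 = 1.009
L_pattern = 596 mm * 1.009 = 601.3640 mm

Final answer: 601.3640 mm


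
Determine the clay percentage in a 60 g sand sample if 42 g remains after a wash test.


Formula: Clay% = (W_total - W_washed) / W_total * 100
Clay mass = 60 - 42 = 18 g
Clay% = 18 / 60 * 100 = 30.0000%


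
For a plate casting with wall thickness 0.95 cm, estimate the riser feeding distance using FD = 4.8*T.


Formula: FD = 4.8 * T  (riser feeding-distance rule)
FD = 4.8 * 0.95 cm = 4.5600 cm

4.5600 cm


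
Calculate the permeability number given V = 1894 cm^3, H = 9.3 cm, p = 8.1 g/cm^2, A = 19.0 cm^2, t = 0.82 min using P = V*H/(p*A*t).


Formula: Permeability Number P = (V * H) / (p * A * t)
Numerator: V * H = 1894 * 9.3 = 17614.2
Denominator: p * A * t = 8.1 * 19.0 * 0.82 = 126.198
P = 17614.2 / 126.198 = 139.5759


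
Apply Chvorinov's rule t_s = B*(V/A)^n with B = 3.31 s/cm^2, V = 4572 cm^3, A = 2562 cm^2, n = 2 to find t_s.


Formula: t_s = B * (V/A)^n  (Chvorinov's rule, n=2)
Modulus M = V/A = 4572/2562 = 1.784543 cm
M^2 = 1.784543^2 = 3.184594 cm^2
t_s = 3.31 * 3.184594 = 10.5410 s

10.5410 s


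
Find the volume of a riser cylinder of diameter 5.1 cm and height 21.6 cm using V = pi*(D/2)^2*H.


Formula: V = pi * (D/2)^2 * H  (cylinder volume)
Radius = D/2 = 5.1/2 = 2.55 cm
V = pi * 2.55^2 * 21.6 = 441.2493 cm^3

441.2493 cm^3


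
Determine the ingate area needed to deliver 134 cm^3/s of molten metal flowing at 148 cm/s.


Formula: A_ingate = Q / v  (continuity equation)
A = 134 cm^3/s / 148 cm/s = 0.9054 cm^2

Answer: 0.9054 cm^2


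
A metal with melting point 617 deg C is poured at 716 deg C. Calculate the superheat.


Formula: Superheat = T_pour - T_melt
Superheat = 716 - 617 = 99 deg C


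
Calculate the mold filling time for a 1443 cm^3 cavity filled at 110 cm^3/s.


Formula: t_fill = V_mold / Q_flow
t = 1443 cm^3 / 110 cm^3/s = 13.1182 s

Answer: 13.1182 s


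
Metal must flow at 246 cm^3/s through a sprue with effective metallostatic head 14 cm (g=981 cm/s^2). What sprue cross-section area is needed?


Formula: v = sqrt(2*g*h), A = Q/v
Velocity: v = sqrt(2 * 981 * 14) = sqrt(27468) = 165.7347 cm/s
Sprue area: A = Q / v = 246 / 165.7347 = 1.4843 cm^2

1.4843 cm^2


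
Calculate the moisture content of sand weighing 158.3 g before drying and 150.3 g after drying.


Formula: MC = (W_wet - W_dry) / W_wet * 100
Water mass = 158.3 - 150.3 = 8.0 g
MC = 8.0 / 158.3 * 100 = 5.0537%


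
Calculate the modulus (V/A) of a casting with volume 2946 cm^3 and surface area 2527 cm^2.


Formula: Casting Modulus M = V / A
M = 2946 cm^3 / 2527 cm^2 = 1.1658 cm

Final answer: 1.1658 cm


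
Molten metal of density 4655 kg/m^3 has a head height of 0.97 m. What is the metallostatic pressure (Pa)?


Formula: P = rho * g * h
rho * g = 4655 * 9.81 = 45665.55 N/m^3
P = 45665.55 * 0.97 = 44295.5835 Pa


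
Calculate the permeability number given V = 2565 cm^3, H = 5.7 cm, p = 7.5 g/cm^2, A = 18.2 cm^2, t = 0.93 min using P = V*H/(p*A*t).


Formula: Permeability Number P = (V * H) / (p * A * t)
Numerator: V * H = 2565 * 5.7 = 14620.5
Denominator: p * A * t = 7.5 * 18.2 * 0.93 = 126.945
P = 14620.5 / 126.945 = 115.1719
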